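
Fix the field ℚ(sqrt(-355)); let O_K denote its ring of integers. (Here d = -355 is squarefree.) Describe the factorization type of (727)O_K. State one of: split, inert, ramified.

-355 mod 4 = 1, hence disc K = -355 and O_K = ℤ[(1+√-355)/2].
disc(K) = -355 is not divisible by 727; 727 is unramified.
Legendre symbol by Euler's criterion: (-355/727) ≡ (-355)^363 ≡ 1 (mod 727), i.e. (-355/727) = 1.
Legendre symbol 1 ⇒ 727 is split.

p splits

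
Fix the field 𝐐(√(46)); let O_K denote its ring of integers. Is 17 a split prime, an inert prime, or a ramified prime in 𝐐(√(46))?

p is inert

Since 46 ≢ 1 mod 4, the ring of integers is ℤ[√46] with discriminant 4·46 = 184.
17 ∤ 184, so 17 is unramified.
Legendre symbol by Euler's criterion: (46/17) ≡ 46^8 ≡ 16 (mod 17), i.e. (46/17) = -1.
d is a non-residue mod p, hence 17 remains inert in O_K.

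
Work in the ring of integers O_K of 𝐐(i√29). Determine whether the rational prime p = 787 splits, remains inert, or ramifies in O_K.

Since -29 ≢ 1 mod 4, the ring of integers is ℤ[√-29] with discriminant 4·(-29) = -116.
disc(K) = -116 is not divisible by 787; 787 is unramified.
Euler's criterion: (-29)^393 mod 787 = 786. Thus (-29|787) = -1.
d is a non-residue mod p, hence 787 remains inert in O_K.

inert — (787) stays prime in O_K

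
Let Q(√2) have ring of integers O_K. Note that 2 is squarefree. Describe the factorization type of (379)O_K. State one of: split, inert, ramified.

d = 2 ≡ 2 (mod 4), so O_K = ℤ[√2] and disc(K) = 4d = 8.
379 ∤ 8, so 379 is unramified.
Legendre symbol by Euler's criterion: (2/379) ≡ 2^189 ≡ 378 (mod 379), i.e. (2/379) = -1.
(2/379) = -1, so 379 is inert.

remains prime (inert)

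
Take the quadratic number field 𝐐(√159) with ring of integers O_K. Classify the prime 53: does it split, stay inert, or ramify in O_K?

ramified — (53) = 𝔭²

d = 159 ≡ 3 (mod 4), so O_K = ℤ[√159] and disc(K) = 4d = 636.
disc(K) = 636 = 53·12, so p = 53 is ramified.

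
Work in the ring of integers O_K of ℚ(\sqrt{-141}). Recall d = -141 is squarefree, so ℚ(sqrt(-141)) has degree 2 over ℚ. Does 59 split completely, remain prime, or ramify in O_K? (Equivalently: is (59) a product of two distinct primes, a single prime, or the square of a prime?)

split

Since -141 ≢ 1 mod 4, the ring of integers is ℤ[√-141] with discriminant 4·(-141) = -564.
Since gcd(59, -564) = 1 the prime 59 does not ramify.
Legendre symbol by Euler's criterion: (-141/59) ≡ (-141)^29 ≡ 1 (mod 59), i.e. (-141/59) = 1.
(-141/59) = 1, so 59 splits.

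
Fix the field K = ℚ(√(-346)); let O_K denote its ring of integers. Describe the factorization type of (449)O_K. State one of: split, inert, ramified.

p is inert

Since -346 ≢ 1 mod 4, the ring of integers is ℤ[√-346] with discriminant 4·(-346) = -1384.
Since gcd(449, -1384) = 1 the prime 449 does not ramify.
Euler's criterion: (-346)^224 mod 449 = 448. Thus (-346|449) = -1.
Legendre symbol -1 ⇒ 449 is inert.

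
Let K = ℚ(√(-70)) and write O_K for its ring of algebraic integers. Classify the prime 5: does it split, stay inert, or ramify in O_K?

ramifies in O_K

d = -70 ≡ 2 (mod 4), so O_K = ℤ[√-70] and disc(K) = 4d = -280.
5 divides disc(K) = -280, so 5 ramifies.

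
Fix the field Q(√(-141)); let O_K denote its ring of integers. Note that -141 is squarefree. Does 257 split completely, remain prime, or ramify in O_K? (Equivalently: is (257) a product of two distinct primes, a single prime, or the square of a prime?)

split

Since -141 ≢ 1 mod 4, the ring of integers is ℤ[√-141] with discriminant 4·(-141) = -564.
Since gcd(257, -564) = 1 the prime 257 does not ramify.
(-141/257) = 116^128 mod 257 = 1, giving Legendre symbol 1.
d is a quadratic residue mod p, hence 257 splits in O_K.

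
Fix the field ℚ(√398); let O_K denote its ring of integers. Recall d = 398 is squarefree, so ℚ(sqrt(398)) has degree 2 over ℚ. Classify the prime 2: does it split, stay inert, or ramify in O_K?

p ramifies

Since 398 ≢ 1 mod 4, the ring of integers is ℤ[√398] with discriminant 4·398 = 1592.
disc(K) = 1592 = 2·796, so p = 2 is ramified.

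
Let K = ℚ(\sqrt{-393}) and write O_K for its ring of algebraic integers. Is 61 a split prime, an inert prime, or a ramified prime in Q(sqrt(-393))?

p splits

Since -393 ≢ 1 mod 4, the ring of integers is ℤ[√-393] with discriminant 4·(-393) = -1572.
disc(K) = -1572 is not divisible by 61; 61 is unramified.
Euler's criterion: (-393)^30 mod 61 = 1. Thus (-393|61) = 1.
(-393/61) = 1, so 61 splits.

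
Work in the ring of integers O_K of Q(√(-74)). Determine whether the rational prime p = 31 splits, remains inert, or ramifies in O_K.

splits completely

-74 mod 4 = 2, hence disc K = 4·(-74) = -296 and O_K = ℤ[√-74].
Since gcd(31, -296) = 1 the prime 31 does not ramify.
(-74/31) = 19^15 mod 31 = 1, giving Legendre symbol 1.
Legendre symbol 1 ⇒ 31 is split.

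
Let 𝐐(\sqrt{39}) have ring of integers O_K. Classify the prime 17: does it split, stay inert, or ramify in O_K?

d = 39 ≡ 3 (mod 4), so O_K = ℤ[√39] and disc(K) = 4d = 156.
Since gcd(17, 156) = 1 the prime 17 does not ramify.
(39/17) = 5^8 mod 17 = 16, giving Legendre symbol -1.
d is a non-residue mod p, hence 17 remains inert in O_K.

inert — (17) stays prime in O_K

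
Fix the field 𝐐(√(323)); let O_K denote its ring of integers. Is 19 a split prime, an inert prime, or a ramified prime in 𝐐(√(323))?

ramifies in O_K

323 mod 4 = 3, hence disc K = 4·323 = 1292 and O_K = ℤ[√323].
19 divides disc(K) = 1292, so 19 ramifies.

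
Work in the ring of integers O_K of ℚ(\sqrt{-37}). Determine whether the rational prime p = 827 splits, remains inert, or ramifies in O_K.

p splits

d = -37 ≡ 3 (mod 4), so O_K = ℤ[√-37] and disc(K) = 4d = -148.
disc(K) = -148 is not divisible by 827; 827 is unramified.
Euler's criterion: (-37)^413 mod 827 = 1. Thus (-37|827) = 1.
(-37/827) = 1, so 827 splits.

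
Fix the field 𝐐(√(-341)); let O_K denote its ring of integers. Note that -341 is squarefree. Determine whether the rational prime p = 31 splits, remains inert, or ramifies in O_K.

d = -341 ≡ 3 (mod 4), so O_K = ℤ[√-341] and disc(K) = 4d = -1364.
31 divides disc(K) = -1364, so 31 ramifies.

31 is ramified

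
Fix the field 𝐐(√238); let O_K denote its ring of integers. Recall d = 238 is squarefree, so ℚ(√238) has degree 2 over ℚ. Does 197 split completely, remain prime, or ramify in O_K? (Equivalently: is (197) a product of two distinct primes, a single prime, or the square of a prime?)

splits completely

Since 238 ≢ 1 mod 4, the ring of integers is ℤ[√238] with discriminant 4·238 = 952.
disc(K) = 952 is not divisible by 197; 197 is unramified.
Compute (238/197) via Euler: 41^((197-1)/2) mod 197 = 1, so (238/197) = 1.
d is a quadratic residue mod p, hence 197 splits in O_K.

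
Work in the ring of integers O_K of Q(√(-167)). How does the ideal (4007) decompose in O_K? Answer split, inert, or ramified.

-167 mod 4 = 1, hence disc K = -167 and O_K = ℤ[(1+√-167)/2].
disc(K) = -167 is not divisible by 4007; 4007 is unramified.
Compute (-167/4007) via Euler: 3840^((4007-1)/2) mod 4007 = 4006, so (-167/4007) = -1.
Legendre symbol -1 ⇒ 4007 is inert.

remains prime (inert)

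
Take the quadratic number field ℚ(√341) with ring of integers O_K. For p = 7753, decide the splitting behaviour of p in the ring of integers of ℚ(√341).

p is inert

Since 341 ≡ 1 mod 4, the ring of integers is ℤ[(1+√341)/2] with discriminant 341.
disc(K) = 341 is not divisible by 7753; 7753 is unramified.
Legendre symbol by Euler's criterion: (341/7753) ≡ 341^3876 ≡ 7752 (mod 7753), i.e. (341/7753) = -1.
d is a non-residue mod p, hence 7753 remains inert in O_K.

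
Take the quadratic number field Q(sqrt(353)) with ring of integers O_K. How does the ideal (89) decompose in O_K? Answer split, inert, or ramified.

remains prime (inert)

Since 353 ≡ 1 mod 4, the ring of integers is ℤ[(1+√353)/2] with discriminant 353.
disc(K) = 353 is not divisible by 89; 89 is unramified.
Euler's criterion: 353^44 mod 89 = 88. Thus (353|89) = -1.
Legendre symbol -1 ⇒ 89 is inert.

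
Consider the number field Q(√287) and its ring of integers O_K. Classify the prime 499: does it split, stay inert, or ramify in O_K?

287 mod 4 = 3, hence disc K = 4·287 = 1148 and O_K = ℤ[√287].
Since gcd(499, 1148) = 1 the prime 499 does not ramify.
Legendre symbol by Euler's criterion: (287/499) ≡ 287^249 ≡ 1 (mod 499), i.e. (287/499) = 1.
(287/499) = 1, so 499 splits.

splits completely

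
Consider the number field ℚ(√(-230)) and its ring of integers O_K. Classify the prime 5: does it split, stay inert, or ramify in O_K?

-230 mod 4 = 2, hence disc K = 4·(-230) = -920 and O_K = ℤ[√-230].
Ramification test: 5 | -920. The prime 5 ramifies in K.

ramifies in O_K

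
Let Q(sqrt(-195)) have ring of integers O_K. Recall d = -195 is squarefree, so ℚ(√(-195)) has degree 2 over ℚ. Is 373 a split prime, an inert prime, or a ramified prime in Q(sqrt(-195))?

remains prime (inert)

Since -195 ≡ 1 mod 4, the ring of integers is ℤ[(1+√-195)/2] with discriminant -195.
disc(K) = -195 is not divisible by 373; 373 is unramified.
Euler's criterion: (-195)^186 mod 373 = 372. Thus (-195|373) = -1.
Legendre symbol -1 ⇒ 373 is inert.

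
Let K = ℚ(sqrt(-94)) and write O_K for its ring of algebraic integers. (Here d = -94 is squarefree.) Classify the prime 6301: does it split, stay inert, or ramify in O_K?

-94 mod 4 = 2, hence disc K = 4·(-94) = -376 and O_K = ℤ[√-94].
Since gcd(6301, -376) = 1 the prime 6301 does not ramify.
(-94/6301) = 6207^3150 mod 6301 = 6300, giving Legendre symbol -1.
Legendre symbol -1 ⇒ 6301 is inert.

inert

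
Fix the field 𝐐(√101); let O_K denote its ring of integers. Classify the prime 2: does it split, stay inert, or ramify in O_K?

101 mod 4 = 1, hence disc K = 101 and O_K = ℤ[(1+√101)/2].
Since gcd(2, 101) = 1 the prime 2 does not ramify.
For p = 2 with d ≡ 1 (mod 4): d mod 8 = 5, so 2 is inert.

2 remains inert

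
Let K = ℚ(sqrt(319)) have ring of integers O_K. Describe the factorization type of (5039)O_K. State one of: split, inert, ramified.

Since 319 ≢ 1 mod 4, the ring of integers is ℤ[√319] with discriminant 4·319 = 1276.
Since gcd(5039, 1276) = 1 the prime 5039 does not ramify.
(319/5039) = 319^2519 mod 5039 = 5038, giving Legendre symbol -1.
d is a non-residue mod p, hence 5039 remains inert in O_K.

5039 remains inert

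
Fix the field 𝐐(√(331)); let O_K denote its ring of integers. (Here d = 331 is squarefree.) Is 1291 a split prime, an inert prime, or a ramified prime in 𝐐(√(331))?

331 mod 4 = 3, hence disc K = 4·331 = 1324 and O_K = ℤ[√331].
1291 ∤ 1324, so 1291 is unramified.
Euler's criterion: 331^645 mod 1291 = 1. Thus (331|1291) = 1.
Legendre symbol 1 ⇒ 1291 is split.

p splits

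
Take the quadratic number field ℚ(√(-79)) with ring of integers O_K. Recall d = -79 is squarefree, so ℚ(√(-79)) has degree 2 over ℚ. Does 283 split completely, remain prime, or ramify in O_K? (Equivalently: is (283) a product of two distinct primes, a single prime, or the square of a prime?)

283 splits in O_K

Since -79 ≡ 1 mod 4, the ring of integers is ℤ[(1+√-79)/2] with discriminant -79.
283 ∤ -79, so 283 is unramified.
Euler's criterion: (-79)^141 mod 283 = 1. Thus (-79|283) = 1.
Legendre symbol 1 ⇒ 283 is split.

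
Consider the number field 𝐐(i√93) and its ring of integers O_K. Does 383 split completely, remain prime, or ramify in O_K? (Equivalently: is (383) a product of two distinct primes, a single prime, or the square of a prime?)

inert — (383) stays prime in O_K

d = -93 ≡ 3 (mod 4), so O_K = ℤ[√-93] and disc(K) = 4d = -372.
383 ∤ -372, so 383 is unramified.
(-93/383) = 290^191 mod 383 = 382, giving Legendre symbol -1.
d is a non-residue mod p, hence 383 remains inert in O_K.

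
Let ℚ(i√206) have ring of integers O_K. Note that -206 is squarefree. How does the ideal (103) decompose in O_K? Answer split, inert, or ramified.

-206 mod 4 = 2, hence disc K = 4·(-206) = -824 and O_K = ℤ[√-206].
Ramification test: 103 | -824. The prime 103 ramifies in K.

ramified — (103) = 𝔭²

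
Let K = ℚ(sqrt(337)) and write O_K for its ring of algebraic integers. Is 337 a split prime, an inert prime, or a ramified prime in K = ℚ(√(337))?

d = 337 ≡ 1 (mod 4), so O_K = ℤ[(1+√337)/2] and disc(K) = d = 337.
disc(K) = 337 = 337·1, so p = 337 is ramified.

337 is ramified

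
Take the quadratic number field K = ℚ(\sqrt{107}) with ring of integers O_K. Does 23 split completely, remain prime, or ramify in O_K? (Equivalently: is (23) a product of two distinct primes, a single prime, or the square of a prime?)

d = 107 ≡ 3 (mod 4), so O_K = ℤ[√107] and disc(K) = 4d = 428.
23 ∤ 428, so 23 is unramified.
Legendre symbol by Euler's criterion: (107/23) ≡ 107^11 ≡ 22 (mod 23), i.e. (107/23) = -1.
Legendre symbol -1 ⇒ 23 is inert.

remains prime (inert)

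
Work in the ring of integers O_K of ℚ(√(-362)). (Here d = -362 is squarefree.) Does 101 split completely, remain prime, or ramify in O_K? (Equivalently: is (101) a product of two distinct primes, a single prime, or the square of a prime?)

101 remains inert

-362 mod 4 = 2, hence disc K = 4·(-362) = -1448 and O_K = ℤ[√-362].
Since gcd(101, -1448) = 1 the prime 101 does not ramify.
Compute (-362/101) via Euler: 42^((101-1)/2) mod 101 = 100, so (-362/101) = -1.
Legendre symbol -1 ⇒ 101 is inert.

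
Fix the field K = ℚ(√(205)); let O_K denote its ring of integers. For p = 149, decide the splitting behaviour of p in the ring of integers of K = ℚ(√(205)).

inert — (149) stays prime in O_K

205 mod 4 = 1, hence disc K = 205 and O_K = ℤ[(1+√205)/2].
149 ∤ 205, so 149 is unramified.
Compute (205/149) via Euler: 56^((149-1)/2) mod 149 = 148, so (205/149) = -1.
Legendre symbol -1 ⇒ 149 is inert.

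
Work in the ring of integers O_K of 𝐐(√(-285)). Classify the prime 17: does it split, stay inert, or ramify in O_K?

Since -285 ≢ 1 mod 4, the ring of integers is ℤ[√-285] with discriminant 4·(-285) = -1140.
disc(K) = -1140 is not divisible by 17; 17 is unramified.
Euler's criterion: (-285)^8 mod 17 = 1. Thus (-285|17) = 1.
(-285/17) = 1, so 17 splits.

split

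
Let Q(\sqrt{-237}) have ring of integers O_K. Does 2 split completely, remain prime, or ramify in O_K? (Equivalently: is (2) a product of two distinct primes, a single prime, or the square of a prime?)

2 is ramified

d = -237 ≡ 3 (mod 4), so O_K = ℤ[√-237] and disc(K) = 4d = -948.
Ramification test: 2 | -948. The prime 2 ramifies in K.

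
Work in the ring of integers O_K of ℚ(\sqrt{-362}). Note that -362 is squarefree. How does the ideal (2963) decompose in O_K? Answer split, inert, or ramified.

split

-362 mod 4 = 2, hence disc K = 4·(-362) = -1448 and O_K = ℤ[√-362].
Since gcd(2963, -1448) = 1 the prime 2963 does not ramify.
Legendre symbol by Euler's criterion: (-362/2963) ≡ (-362)^1481 ≡ 1 (mod 2963), i.e. (-362/2963) = 1.
(-362/2963) = 1, so 2963 splits.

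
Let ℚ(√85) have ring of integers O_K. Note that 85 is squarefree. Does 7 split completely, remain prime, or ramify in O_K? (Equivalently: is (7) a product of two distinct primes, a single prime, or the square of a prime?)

85 mod 4 = 1, hence disc K = 85 and O_K = ℤ[(1+√85)/2].
7 ∤ 85, so 7 is unramified.
Legendre symbol by Euler's criterion: (85/7) ≡ 85^3 ≡ 1 (mod 7), i.e. (85/7) = 1.
(85/7) = 1, so 7 splits.

7 splits in O_K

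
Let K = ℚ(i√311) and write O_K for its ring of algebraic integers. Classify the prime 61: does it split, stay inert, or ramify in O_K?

-311 mod 4 = 1, hence disc K = -311 and O_K = ℤ[(1+√-311)/2].
Since gcd(61, -311) = 1 the prime 61 does not ramify.
Euler's criterion: (-311)^30 mod 61 = 60. Thus (-311|61) = -1.
Legendre symbol -1 ⇒ 61 is inert.

inert — (61) stays prime in O_K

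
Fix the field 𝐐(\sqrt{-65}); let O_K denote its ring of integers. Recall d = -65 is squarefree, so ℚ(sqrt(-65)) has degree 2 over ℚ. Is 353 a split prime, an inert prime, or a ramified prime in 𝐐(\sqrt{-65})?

Since -65 ≢ 1 mod 4, the ring of integers is ℤ[√-65] with discriminant 4·(-65) = -260.
disc(K) = -260 is not divisible by 353; 353 is unramified.
Legendre symbol by Euler's criterion: (-65/353) ≡ (-65)^176 ≡ 1 (mod 353), i.e. (-65/353) = 1.
(-65/353) = 1, so 353 splits.

split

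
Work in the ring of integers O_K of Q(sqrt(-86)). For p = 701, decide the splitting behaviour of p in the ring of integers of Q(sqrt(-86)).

remains prime (inert)

-86 mod 4 = 2, hence disc K = 4·(-86) = -344 and O_K = ℤ[√-86].
disc(K) = -344 is not divisible by 701; 701 is unramified.
Euler's criterion: (-86)^350 mod 701 = 700. Thus (-86|701) = -1.
(-86/701) = -1, so 701 is inert.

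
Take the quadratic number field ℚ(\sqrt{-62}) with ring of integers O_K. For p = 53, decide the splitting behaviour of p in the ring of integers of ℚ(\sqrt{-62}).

split

-62 mod 4 = 2, hence disc K = 4·(-62) = -248 and O_K = ℤ[√-62].
Since gcd(53, -248) = 1 the prime 53 does not ramify.
(-62/53) = 44^26 mod 53 = 1, giving Legendre symbol 1.
Legendre symbol 1 ⇒ 53 is split.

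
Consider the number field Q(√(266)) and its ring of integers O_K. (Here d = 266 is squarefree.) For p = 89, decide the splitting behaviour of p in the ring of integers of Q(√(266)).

d = 266 ≡ 2 (mod 4), so O_K = ℤ[√266] and disc(K) = 4d = 1064.
disc(K) = 1064 is not divisible by 89; 89 is unramified.
Legendre symbol by Euler's criterion: (266/89) ≡ 266^44 ≡ 1 (mod 89), i.e. (266/89) = 1.
Legendre symbol 1 ⇒ 89 is split.

split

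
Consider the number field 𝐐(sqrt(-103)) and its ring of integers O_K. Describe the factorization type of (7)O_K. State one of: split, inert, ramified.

split — (7) = 𝔭₁𝔭₂ with 𝔭₁ ≠ 𝔭₂

Since -103 ≡ 1 mod 4, the ring of integers is ℤ[(1+√-103)/2] with discriminant -103.
Since gcd(7, -103) = 1 the prime 7 does not ramify.
Compute (-103/7) via Euler: 2^((7-1)/2) mod 7 = 1, so (-103/7) = 1.
Legendre symbol 1 ⇒ 7 is split.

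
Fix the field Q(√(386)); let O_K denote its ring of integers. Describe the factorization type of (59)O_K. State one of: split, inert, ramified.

inert — (59) stays prime in O_K

386 mod 4 = 2, hence disc K = 4·386 = 1544 and O_K = ℤ[√386].
disc(K) = 1544 is not divisible by 59; 59 is unramified.
Legendre symbol by Euler's criterion: (386/59) ≡ 386^29 ≡ 58 (mod 59), i.e. (386/59) = -1.
Legendre symbol -1 ⇒ 59 is inert.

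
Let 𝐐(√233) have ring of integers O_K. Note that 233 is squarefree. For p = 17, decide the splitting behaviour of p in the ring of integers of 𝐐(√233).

233 mod 4 = 1, hence disc K = 233 and O_K = ℤ[(1+√233)/2].
disc(K) = 233 is not divisible by 17; 17 is unramified.
Euler's criterion: 233^8 mod 17 = 16. Thus (233|17) = -1.
(233/17) = -1, so 17 is inert.

inert — (17) stays prime in O_K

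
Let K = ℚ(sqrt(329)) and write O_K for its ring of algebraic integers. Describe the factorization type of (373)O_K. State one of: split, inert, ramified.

329 mod 4 = 1, hence disc K = 329 and O_K = ℤ[(1+√329)/2].
373 ∤ 329, so 373 is unramified.
Legendre symbol by Euler's criterion: (329/373) ≡ 329^186 ≡ 372 (mod 373), i.e. (329/373) = -1.
Legendre symbol -1 ⇒ 373 is inert.

inert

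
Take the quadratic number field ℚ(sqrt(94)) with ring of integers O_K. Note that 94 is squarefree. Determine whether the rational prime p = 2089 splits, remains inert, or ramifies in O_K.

d = 94 ≡ 2 (mod 4), so O_K = ℤ[√94] and disc(K) = 4d = 376.
disc(K) = 376 is not divisible by 2089; 2089 is unramified.
(94/2089) = 94^1044 mod 2089 = 1, giving Legendre symbol 1.
Legendre symbol 1 ⇒ 2089 is split.

p splits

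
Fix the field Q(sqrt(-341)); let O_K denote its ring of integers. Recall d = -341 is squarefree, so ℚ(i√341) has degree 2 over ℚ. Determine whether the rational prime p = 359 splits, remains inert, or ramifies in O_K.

-341 mod 4 = 3, hence disc K = 4·(-341) = -1364 and O_K = ℤ[√-341].
disc(K) = -1364 is not divisible by 359; 359 is unramified.
Euler's criterion: (-341)^179 mod 359 = 1. Thus (-341|359) = 1.
(-341/359) = 1, so 359 splits.

splits completely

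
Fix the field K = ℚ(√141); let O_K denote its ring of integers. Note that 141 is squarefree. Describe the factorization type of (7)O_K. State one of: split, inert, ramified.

d = 141 ≡ 1 (mod 4), so O_K = ℤ[(1+√141)/2] and disc(K) = d = 141.
7 ∤ 141, so 7 is unramified.
Legendre symbol by Euler's criterion: (141/7) ≡ 141^3 ≡ 1 (mod 7), i.e. (141/7) = 1.
d is a quadratic residue mod p, hence 7 splits in O_K.

p splits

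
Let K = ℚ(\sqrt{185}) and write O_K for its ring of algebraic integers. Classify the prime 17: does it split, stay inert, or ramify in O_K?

p splits

Since 185 ≡ 1 mod 4, the ring of integers is ℤ[(1+√185)/2] with discriminant 185.
17 ∤ 185, so 17 is unramified.
Euler's criterion: 185^8 mod 17 = 1. Thus (185|17) = 1.
d is a quadratic residue mod p, hence 17 splits in O_K.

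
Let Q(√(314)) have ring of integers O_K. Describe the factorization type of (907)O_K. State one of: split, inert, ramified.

Since 314 ≢ 1 mod 4, the ring of integers is ℤ[√314] with discriminant 4·314 = 1256.
Since gcd(907, 1256) = 1 the prime 907 does not ramify.
Compute (314/907) via Euler: 314^((907-1)/2) mod 907 = 906, so (314/907) = -1.
d is a non-residue mod p, hence 907 remains inert in O_K.

inert — (907) stays prime in O_K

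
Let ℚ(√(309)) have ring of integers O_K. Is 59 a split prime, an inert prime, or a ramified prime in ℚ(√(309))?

inert — (59) stays prime in O_K

d = 309 ≡ 1 (mod 4), so O_K = ℤ[(1+√309)/2] and disc(K) = d = 309.
Since gcd(59, 309) = 1 the prime 59 does not ramify.
(309/59) = 14^29 mod 59 = 58, giving Legendre symbol -1.
d is a non-residue mod p, hence 59 remains inert in O_K.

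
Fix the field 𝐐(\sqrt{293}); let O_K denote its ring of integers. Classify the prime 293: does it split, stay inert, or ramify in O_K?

293 mod 4 = 1, hence disc K = 293 and O_K = ℤ[(1+√293)/2].
disc(K) = 293 = 293·1, so p = 293 is ramified.

p ramifies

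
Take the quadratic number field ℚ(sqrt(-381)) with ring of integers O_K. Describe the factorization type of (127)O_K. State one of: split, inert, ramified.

Since -381 ≢ 1 mod 4, the ring of integers is ℤ[√-381] with discriminant 4·(-381) = -1524.
127 divides disc(K) = -1524, so 127 ramifies.

ramifies in O_K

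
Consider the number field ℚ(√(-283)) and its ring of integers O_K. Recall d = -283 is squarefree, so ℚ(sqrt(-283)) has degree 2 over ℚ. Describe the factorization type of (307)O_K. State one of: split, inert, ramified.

d = -283 ≡ 1 (mod 4), so O_K = ℤ[(1+√-283)/2] and disc(K) = d = -283.
disc(K) = -283 is not divisible by 307; 307 is unramified.
(-283/307) = 24^153 mod 307 = 1, giving Legendre symbol 1.
Legendre symbol 1 ⇒ 307 is split.

splits completely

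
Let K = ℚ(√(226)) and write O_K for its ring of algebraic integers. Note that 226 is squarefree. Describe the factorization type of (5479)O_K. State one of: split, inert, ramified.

Since 226 ≢ 1 mod 4, the ring of integers is ℤ[√226] with discriminant 4·226 = 904.
5479 ∤ 904, so 5479 is unramified.
Legendre symbol by Euler's criterion: (226/5479) ≡ 226^2739 ≡ 5478 (mod 5479), i.e. (226/5479) = -1.
(226/5479) = -1, so 5479 is inert.

inert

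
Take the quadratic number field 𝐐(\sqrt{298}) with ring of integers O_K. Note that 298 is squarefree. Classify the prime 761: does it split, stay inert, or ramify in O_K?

d = 298 ≡ 2 (mod 4), so O_K = ℤ[√298] and disc(K) = 4d = 1192.
disc(K) = 1192 is not divisible by 761; 761 is unramified.
Compute (298/761) via Euler: 298^((761-1)/2) mod 761 = 1, so (298/761) = 1.
Legendre symbol 1 ⇒ 761 is split.

split — (761) = 𝔭₁𝔭₂ with 𝔭₁ ≠ 𝔭₂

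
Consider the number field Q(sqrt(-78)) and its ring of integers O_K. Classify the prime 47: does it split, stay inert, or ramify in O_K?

-78 mod 4 = 2, hence disc K = 4·(-78) = -312 and O_K = ℤ[√-78].
disc(K) = -312 is not divisible by 47; 47 is unramified.
(-78/47) = 16^23 mod 47 = 1, giving Legendre symbol 1.
(-78/47) = 1, so 47 splits.

p splits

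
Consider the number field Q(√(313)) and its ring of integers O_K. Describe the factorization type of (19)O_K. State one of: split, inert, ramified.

d = 313 ≡ 1 (mod 4), so O_K = ℤ[(1+√313)/2] and disc(K) = d = 313.
19 ∤ 313, so 19 is unramified.
(313/19) = 9^9 mod 19 = 1, giving Legendre symbol 1.
d is a quadratic residue mod p, hence 19 splits in O_K.

splits completely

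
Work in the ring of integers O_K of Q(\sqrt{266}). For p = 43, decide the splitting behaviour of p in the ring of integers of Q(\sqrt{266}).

p is inert

266 mod 4 = 2, hence disc K = 4·266 = 1064 and O_K = ℤ[√266].
Since gcd(43, 1064) = 1 the prime 43 does not ramify.
Legendre symbol by Euler's criterion: (266/43) ≡ 266^21 ≡ 42 (mod 43), i.e. (266/43) = -1.
d is a non-residue mod p, hence 43 remains inert in O_K.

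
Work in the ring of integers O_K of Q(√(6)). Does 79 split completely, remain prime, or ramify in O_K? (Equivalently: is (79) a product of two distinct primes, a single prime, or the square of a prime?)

remains prime (inert)

d = 6 ≡ 2 (mod 4), so O_K = ℤ[√6] and disc(K) = 4d = 24.
79 ∤ 24, so 79 is unramified.
Legendre symbol by Euler's criterion: (6/79) ≡ 6^39 ≡ 78 (mod 79), i.e. (6/79) = -1.
(6/79) = -1, so 79 is inert.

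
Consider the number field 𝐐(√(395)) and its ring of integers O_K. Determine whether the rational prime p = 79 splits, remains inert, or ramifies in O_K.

395 mod 4 = 3, hence disc K = 4·395 = 1580 and O_K = ℤ[√395].
79 divides disc(K) = 1580, so 79 ramifies.

79 is ramified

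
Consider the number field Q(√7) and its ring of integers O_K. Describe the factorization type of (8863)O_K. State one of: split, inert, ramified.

Since 7 ≢ 1 mod 4, the ring of integers is ℤ[√7] with discriminant 4·7 = 28.
8863 ∤ 28, so 8863 is unramified.
Euler's criterion: 7^4431 mod 8863 = 8862. Thus (7|8863) = -1.
Legendre symbol -1 ⇒ 8863 is inert.

p is inert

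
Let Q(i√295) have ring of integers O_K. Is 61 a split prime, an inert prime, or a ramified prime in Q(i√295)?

d = -295 ≡ 1 (mod 4), so O_K = ℤ[(1+√-295)/2] and disc(K) = d = -295.
61 ∤ -295, so 61 is unramified.
Legendre symbol by Euler's criterion: (-295/61) ≡ (-295)^30 ≡ 60 (mod 61), i.e. (-295/61) = -1.
(-295/61) = -1, so 61 is inert.

remains prime (inert)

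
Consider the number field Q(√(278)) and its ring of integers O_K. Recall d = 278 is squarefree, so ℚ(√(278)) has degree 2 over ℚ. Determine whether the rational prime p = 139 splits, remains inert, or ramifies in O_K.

d = 278 ≡ 2 (mod 4), so O_K = ℤ[√278] and disc(K) = 4d = 1112.
139 divides disc(K) = 1112, so 139 ramifies.

ramified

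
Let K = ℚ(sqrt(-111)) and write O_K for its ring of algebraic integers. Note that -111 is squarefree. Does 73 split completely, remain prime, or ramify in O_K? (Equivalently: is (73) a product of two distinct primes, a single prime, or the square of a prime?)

splits completely

-111 mod 4 = 1, hence disc K = -111 and O_K = ℤ[(1+√-111)/2].
73 ∤ -111, so 73 is unramified.
Euler's criterion: (-111)^36 mod 73 = 1. Thus (-111|73) = 1.
(-111/73) = 1, so 73 splits.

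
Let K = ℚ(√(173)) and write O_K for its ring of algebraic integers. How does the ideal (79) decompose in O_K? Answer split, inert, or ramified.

Since 173 ≡ 1 mod 4, the ring of integers is ℤ[(1+√173)/2] with discriminant 173.
79 ∤ 173, so 79 is unramified.
Compute (173/79) via Euler: 15^((79-1)/2) mod 79 = 78, so (173/79) = -1.
d is a non-residue mod p, hence 79 remains inert in O_K.

inert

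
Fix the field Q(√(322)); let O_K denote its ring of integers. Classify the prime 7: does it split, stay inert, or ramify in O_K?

ramified

322 mod 4 = 2, hence disc K = 4·322 = 1288 and O_K = ℤ[√322].
Ramification test: 7 | 1288. The prime 7 ramifies in K.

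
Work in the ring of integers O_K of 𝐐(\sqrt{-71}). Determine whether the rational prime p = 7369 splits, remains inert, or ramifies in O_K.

remains prime (inert)

Since -71 ≡ 1 mod 4, the ring of integers is ℤ[(1+√-71)/2] with discriminant -71.
Since gcd(7369, -71) = 1 the prime 7369 does not ramify.
Compute (-71/7369) via Euler: 7298^((7369-1)/2) mod 7369 = 7368, so (-71/7369) = -1.
d is a non-residue mod p, hence 7369 remains inert in O_K.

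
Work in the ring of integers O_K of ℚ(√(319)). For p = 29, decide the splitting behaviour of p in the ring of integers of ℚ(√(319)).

Since 319 ≢ 1 mod 4, the ring of integers is ℤ[√319] with discriminant 4·319 = 1276.
disc(K) = 1276 = 29·44, so p = 29 is ramified.

ramified — (29) = 𝔭²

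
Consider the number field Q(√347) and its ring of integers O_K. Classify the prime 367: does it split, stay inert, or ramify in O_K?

Since 347 ≢ 1 mod 4, the ring of integers is ℤ[√347] with discriminant 4·347 = 1388.
367 ∤ 1388, so 367 is unramified.
Compute (347/367) via Euler: 347^((367-1)/2) mod 367 = 1, so (347/367) = 1.
(347/367) = 1, so 367 splits.

p splits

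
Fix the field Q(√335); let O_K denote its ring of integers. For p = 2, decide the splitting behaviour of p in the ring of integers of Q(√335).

Since 335 ≢ 1 mod 4, the ring of integers is ℤ[√335] with discriminant 4·335 = 1340.
2 divides disc(K) = 1340, so 2 ramifies.

ramified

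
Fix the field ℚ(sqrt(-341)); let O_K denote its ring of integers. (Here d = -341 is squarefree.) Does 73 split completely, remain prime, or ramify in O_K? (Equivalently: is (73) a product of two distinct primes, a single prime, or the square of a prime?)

split

d = -341 ≡ 3 (mod 4), so O_K = ℤ[√-341] and disc(K) = 4d = -1364.
73 ∤ -1364, so 73 is unramified.
Compute (-341/73) via Euler: 24^((73-1)/2) mod 73 = 1, so (-341/73) = 1.
(-341/73) = 1, so 73 splits.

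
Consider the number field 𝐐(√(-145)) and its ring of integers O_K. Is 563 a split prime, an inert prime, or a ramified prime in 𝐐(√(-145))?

563 remains inert

-145 mod 4 = 3, hence disc K = 4·(-145) = -580 and O_K = ℤ[√-145].
563 ∤ -580, so 563 is unramified.
Euler's criterion: (-145)^281 mod 563 = 562. Thus (-145|563) = -1.
Legendre symbol -1 ⇒ 563 is inert.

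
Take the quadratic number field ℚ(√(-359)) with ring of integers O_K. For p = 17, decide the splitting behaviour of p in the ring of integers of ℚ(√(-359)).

17 splits in O_K

d = -359 ≡ 1 (mod 4), so O_K = ℤ[(1+√-359)/2] and disc(K) = d = -359.
Since gcd(17, -359) = 1 the prime 17 does not ramify.
Compute (-359/17) via Euler: 15^((17-1)/2) mod 17 = 1, so (-359/17) = 1.
Legendre symbol 1 ⇒ 17 is split.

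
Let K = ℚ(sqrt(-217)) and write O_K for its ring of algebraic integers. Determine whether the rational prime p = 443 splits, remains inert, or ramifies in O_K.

-217 mod 4 = 3, hence disc K = 4·(-217) = -868 and O_K = ℤ[√-217].
443 ∤ -868, so 443 is unramified.
Euler's criterion: (-217)^221 mod 443 = 442. Thus (-217|443) = -1.
(-217/443) = -1, so 443 is inert.

p is inert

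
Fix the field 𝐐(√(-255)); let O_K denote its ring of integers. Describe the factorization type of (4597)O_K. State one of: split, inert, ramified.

-255 mod 4 = 1, hence disc K = -255 and O_K = ℤ[(1+√-255)/2].
4597 ∤ -255, so 4597 is unramified.
Compute (-255/4597) via Euler: 4342^((4597-1)/2) mod 4597 = 1, so (-255/4597) = 1.
Legendre symbol 1 ⇒ 4597 is split.

split — (4597) = 𝔭₁𝔭₂ with 𝔭₁ ≠ 𝔭₂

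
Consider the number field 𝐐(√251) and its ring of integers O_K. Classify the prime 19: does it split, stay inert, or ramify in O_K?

splits completely

251 mod 4 = 3, hence disc K = 4·251 = 1004 and O_K = ℤ[√251].
disc(K) = 1004 is not divisible by 19; 19 is unramified.
Legendre symbol by Euler's criterion: (251/19) ≡ 251^9 ≡ 1 (mod 19), i.e. (251/19) = 1.
Legendre symbol 1 ⇒ 19 is split.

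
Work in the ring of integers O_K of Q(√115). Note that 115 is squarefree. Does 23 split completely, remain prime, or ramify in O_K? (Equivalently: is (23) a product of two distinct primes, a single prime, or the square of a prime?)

ramified

d = 115 ≡ 3 (mod 4), so O_K = ℤ[√115] and disc(K) = 4d = 460.
23 divides disc(K) = 460, so 23 ramifies.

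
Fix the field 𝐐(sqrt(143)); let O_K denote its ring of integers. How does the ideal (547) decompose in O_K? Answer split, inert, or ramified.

splits completely

d = 143 ≡ 3 (mod 4), so O_K = ℤ[√143] and disc(K) = 4d = 572.
Since gcd(547, 572) = 1 the prime 547 does not ramify.
(143/547) = 143^273 mod 547 = 1, giving Legendre symbol 1.
(143/547) = 1, so 547 splits.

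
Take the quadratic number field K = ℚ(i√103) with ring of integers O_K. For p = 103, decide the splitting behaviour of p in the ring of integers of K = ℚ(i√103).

d = -103 ≡ 1 (mod 4), so O_K = ℤ[(1+√-103)/2] and disc(K) = d = -103.
Ramification test: 103 | -103. The prime 103 ramifies in K.

ramifies in O_K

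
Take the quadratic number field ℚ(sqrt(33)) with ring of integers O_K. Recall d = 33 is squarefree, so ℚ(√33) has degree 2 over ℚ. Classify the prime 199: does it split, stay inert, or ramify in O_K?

p splits

d = 33 ≡ 1 (mod 4), so O_K = ℤ[(1+√33)/2] and disc(K) = d = 33.
disc(K) = 33 is not divisible by 199; 199 is unramified.
Compute (33/199) via Euler: 33^((199-1)/2) mod 199 = 1, so (33/199) = 1.
d is a quadratic residue mod p, hence 199 splits in O_K.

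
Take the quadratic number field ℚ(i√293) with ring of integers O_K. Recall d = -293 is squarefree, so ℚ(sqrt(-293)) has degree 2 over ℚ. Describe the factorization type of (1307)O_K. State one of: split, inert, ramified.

inert — (1307) stays prime in O_K

-293 mod 4 = 3, hence disc K = 4·(-293) = -1172 and O_K = ℤ[√-293].
1307 ∤ -1172, so 1307 is unramified.
(-293/1307) = 1014^653 mod 1307 = 1306, giving Legendre symbol -1.
(-293/1307) = -1, so 1307 is inert.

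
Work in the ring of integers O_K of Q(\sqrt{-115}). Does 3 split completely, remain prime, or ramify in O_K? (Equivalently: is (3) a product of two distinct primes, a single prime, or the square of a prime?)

p is inert

d = -115 ≡ 1 (mod 4), so O_K = ℤ[(1+√-115)/2] and disc(K) = d = -115.
Since gcd(3, -115) = 1 the prime 3 does not ramify.
Legendre symbol by Euler's criterion: (-115/3) ≡ (-115)^1 ≡ 2 (mod 3), i.e. (-115/3) = -1.
(-115/3) = -1, so 3 is inert.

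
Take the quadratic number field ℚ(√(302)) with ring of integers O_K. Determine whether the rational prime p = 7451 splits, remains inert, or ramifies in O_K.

7451 remains inert

d = 302 ≡ 2 (mod 4), so O_K = ℤ[√302] and disc(K) = 4d = 1208.
7451 ∤ 1208, so 7451 is unramified.
Euler's criterion: 302^3725 mod 7451 = 7450. Thus (302|7451) = -1.
(302/7451) = -1, so 7451 is inert.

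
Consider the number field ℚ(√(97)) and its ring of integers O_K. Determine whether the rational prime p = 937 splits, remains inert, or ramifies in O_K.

Since 97 ≡ 1 mod 4, the ring of integers is ℤ[(1+√97)/2] with discriminant 97.
Since gcd(937, 97) = 1 the prime 937 does not ramify.
(97/937) = 97^468 mod 937 = 1, giving Legendre symbol 1.
d is a quadratic residue mod p, hence 937 splits in O_K.

split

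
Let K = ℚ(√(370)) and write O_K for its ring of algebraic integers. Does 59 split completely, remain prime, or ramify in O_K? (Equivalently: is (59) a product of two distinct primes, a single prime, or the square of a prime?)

d = 370 ≡ 2 (mod 4), so O_K = ℤ[√370] and disc(K) = 4d = 1480.
Since gcd(59, 1480) = 1 the prime 59 does not ramify.
Compute (370/59) via Euler: 16^((59-1)/2) mod 59 = 1, so (370/59) = 1.
(370/59) = 1, so 59 splits.

split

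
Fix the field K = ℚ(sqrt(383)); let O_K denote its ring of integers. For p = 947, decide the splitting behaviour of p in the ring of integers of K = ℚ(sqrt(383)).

splits completely

d = 383 ≡ 3 (mod 4), so O_K = ℤ[√383] and disc(K) = 4d = 1532.
947 ∤ 1532, so 947 is unramified.
Compute (383/947) via Euler: 383^((947-1)/2) mod 947 = 1, so (383/947) = 1.
d is a quadratic residue mod p, hence 947 splits in O_K.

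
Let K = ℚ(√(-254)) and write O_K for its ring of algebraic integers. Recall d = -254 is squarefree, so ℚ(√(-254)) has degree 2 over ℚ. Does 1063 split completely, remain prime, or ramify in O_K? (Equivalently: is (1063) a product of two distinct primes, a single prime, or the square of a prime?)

split

-254 mod 4 = 2, hence disc K = 4·(-254) = -1016 and O_K = ℤ[√-254].
disc(K) = -1016 is not divisible by 1063; 1063 is unramified.
(-254/1063) = 809^531 mod 1063 = 1, giving Legendre symbol 1.
d is a quadratic residue mod p, hence 1063 splits in O_K.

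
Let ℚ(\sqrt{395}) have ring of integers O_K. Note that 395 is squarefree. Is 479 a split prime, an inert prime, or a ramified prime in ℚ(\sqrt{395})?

Since 395 ≢ 1 mod 4, the ring of integers is ℤ[√395] with discriminant 4·395 = 1580.
479 ∤ 1580, so 479 is unramified.
Compute (395/479) via Euler: 395^((479-1)/2) mod 479 = 478, so (395/479) = -1.
d is a non-residue mod p, hence 479 remains inert in O_K.

p is inert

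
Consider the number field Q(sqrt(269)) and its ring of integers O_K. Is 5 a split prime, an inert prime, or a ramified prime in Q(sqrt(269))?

269 mod 4 = 1, hence disc K = 269 and O_K = ℤ[(1+√269)/2].
Since gcd(5, 269) = 1 the prime 5 does not ramify.
Legendre symbol by Euler's criterion: (269/5) ≡ 269^2 ≡ 1 (mod 5), i.e. (269/5) = 1.
Legendre symbol 1 ⇒ 5 is split.

splits completely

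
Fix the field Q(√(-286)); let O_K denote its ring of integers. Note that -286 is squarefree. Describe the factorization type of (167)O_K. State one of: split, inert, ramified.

split

Since -286 ≢ 1 mod 4, the ring of integers is ℤ[√-286] with discriminant 4·(-286) = -1144.
167 ∤ -1144, so 167 is unramified.
(-286/167) = 48^83 mod 167 = 1, giving Legendre symbol 1.
(-286/167) = 1, so 167 splits.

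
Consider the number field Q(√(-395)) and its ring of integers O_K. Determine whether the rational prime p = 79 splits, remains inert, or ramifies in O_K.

d = -395 ≡ 1 (mod 4), so O_K = ℤ[(1+√-395)/2] and disc(K) = d = -395.
Ramification test: 79 | -395. The prime 79 ramifies in K.

79 is ramified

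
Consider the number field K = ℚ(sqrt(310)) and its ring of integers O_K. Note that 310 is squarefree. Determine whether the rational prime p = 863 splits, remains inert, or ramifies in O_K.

d = 310 ≡ 2 (mod 4), so O_K = ℤ[√310] and disc(K) = 4d = 1240.
Since gcd(863, 1240) = 1 the prime 863 does not ramify.
Euler's criterion: 310^431 mod 863 = 862. Thus (310|863) = -1.
Legendre symbol -1 ⇒ 863 is inert.

remains prime (inert)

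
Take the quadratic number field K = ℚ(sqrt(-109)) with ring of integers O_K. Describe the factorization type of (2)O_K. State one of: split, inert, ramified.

-109 mod 4 = 3, hence disc K = 4·(-109) = -436 and O_K = ℤ[√-109].
2 divides disc(K) = -436, so 2 ramifies.

ramified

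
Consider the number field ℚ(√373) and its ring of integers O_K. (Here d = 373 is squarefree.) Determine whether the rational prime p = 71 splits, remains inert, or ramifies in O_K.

split

373 mod 4 = 1, hence disc K = 373 and O_K = ℤ[(1+√373)/2].
disc(K) = 373 is not divisible by 71; 71 is unramified.
(373/71) = 18^35 mod 71 = 1, giving Legendre symbol 1.
Legendre symbol 1 ⇒ 71 is split.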